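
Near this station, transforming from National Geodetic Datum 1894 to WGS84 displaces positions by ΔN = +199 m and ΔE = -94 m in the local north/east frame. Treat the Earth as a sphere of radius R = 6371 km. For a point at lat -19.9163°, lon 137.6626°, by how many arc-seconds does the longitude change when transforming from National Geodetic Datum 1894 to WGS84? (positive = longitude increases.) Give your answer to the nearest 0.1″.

Δλ = -3.2″

At latitude -19.9163°, cos φ = 0.940191.
One radian of longitude at latitude φ spans R cos φ, so Δλ = ΔE / (R cos φ) = -94.0 / (6371000 × 0.940191) = -1.5693e-05 rad = -3.237″.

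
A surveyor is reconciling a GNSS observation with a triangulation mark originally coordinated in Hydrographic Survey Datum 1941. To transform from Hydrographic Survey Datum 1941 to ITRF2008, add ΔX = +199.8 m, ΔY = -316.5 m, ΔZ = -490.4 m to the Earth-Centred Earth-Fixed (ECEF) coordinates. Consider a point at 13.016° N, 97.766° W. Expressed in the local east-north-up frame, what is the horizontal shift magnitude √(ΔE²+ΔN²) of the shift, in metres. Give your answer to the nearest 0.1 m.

The local east axis at (φ, λ) is (−sin λ, cos λ, 0), so ΔE = −sin(-97.766°)·199.8 + cos(-97.766°)·(-316.5) = 240.74 m.
The local north axis is (−sin φ cos λ, −sin φ sin λ, cos φ), giving ΔN = 6.081 − 70.629 − 477.800 = -542.35 m.
Horizontal magnitude = √(ΔE² + ΔN²) = √(240.74² + (-542.35)²) = 593.38 m.

593.4 m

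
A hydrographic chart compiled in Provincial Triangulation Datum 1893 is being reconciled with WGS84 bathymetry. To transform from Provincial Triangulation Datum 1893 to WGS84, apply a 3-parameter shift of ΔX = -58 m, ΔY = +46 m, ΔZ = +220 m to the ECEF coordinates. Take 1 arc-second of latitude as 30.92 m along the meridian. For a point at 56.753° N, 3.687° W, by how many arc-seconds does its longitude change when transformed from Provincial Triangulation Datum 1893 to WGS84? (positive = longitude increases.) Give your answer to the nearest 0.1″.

sin φ = 0.836315, cos φ = 0.548249, sin λ = -0.064306, cos λ = 0.997930.
East component: ΔE = −sin λ·ΔX + cos λ·ΔY = −(-0.064306)(-58) + (0.997930)(46) = 42.18 m.
1° of latitude spans 3600 × 30.92 = 111312 m; at latitude φ, 1° of longitude spans that × cos φ = 61026.7 m, so Δλ = 42.18 / 61026.7 × 3600 = 2.488″.

Δλ = 2.5″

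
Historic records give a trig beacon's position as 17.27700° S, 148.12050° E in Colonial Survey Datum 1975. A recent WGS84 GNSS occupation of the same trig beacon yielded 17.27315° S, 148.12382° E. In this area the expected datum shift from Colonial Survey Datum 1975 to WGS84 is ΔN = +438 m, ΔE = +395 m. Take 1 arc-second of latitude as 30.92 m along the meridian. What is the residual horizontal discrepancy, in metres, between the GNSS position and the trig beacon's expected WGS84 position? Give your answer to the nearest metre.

Observed coordinate differences: Δφ = +0.00385°, Δλ = +0.00332°.
Converting to metres (1° lat = 111312 m, cos φ = 0.954880): observed ΔN = 428.6 m, observed ΔE = 352.9 m.
Subtracting the expected shift leaves a residual of 428.6 − (438) = -9.4 m north and 352.9 − (395) = -42.1 m east.
Residual distance = √((-9.4)² + (-42.1)²) = 43.2 m.

43 m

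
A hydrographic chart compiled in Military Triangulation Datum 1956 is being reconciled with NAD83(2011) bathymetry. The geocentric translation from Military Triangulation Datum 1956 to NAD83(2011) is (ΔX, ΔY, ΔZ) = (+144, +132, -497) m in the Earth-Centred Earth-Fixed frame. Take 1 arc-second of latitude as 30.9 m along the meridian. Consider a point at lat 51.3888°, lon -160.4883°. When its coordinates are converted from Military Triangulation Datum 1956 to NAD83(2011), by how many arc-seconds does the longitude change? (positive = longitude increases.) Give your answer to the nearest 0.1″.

sin φ = 0.781399, cos φ = 0.624032, sin λ = -0.333999, cos λ = -0.942573.
East component: ΔE = −sin λ·ΔX + cos λ·ΔY = −(-0.333999)(144) + (-0.942573)(132) = -76.32 m.
1° of latitude spans 3600 × 30.90 = 111240 m; at latitude φ, 1° of longitude spans that × cos φ = 69417.4 m, so Δλ = -76.32 / 69417.4 × 3600 = -3.958″.

Δλ = -4.0″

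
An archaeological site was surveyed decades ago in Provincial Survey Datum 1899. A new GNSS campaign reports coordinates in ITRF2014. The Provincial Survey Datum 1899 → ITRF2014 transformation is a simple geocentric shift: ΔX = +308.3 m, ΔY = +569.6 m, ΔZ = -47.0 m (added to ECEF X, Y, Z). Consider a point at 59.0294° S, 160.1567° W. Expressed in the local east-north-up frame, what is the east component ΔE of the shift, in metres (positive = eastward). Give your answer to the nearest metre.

ΔE = -431 m

The local east axis at (φ, λ) is (−sin λ, cos λ, 0), so ΔE = −sin(-160.1567°)·308.3 + cos(-160.1567°)·569.6 = -431.13 m.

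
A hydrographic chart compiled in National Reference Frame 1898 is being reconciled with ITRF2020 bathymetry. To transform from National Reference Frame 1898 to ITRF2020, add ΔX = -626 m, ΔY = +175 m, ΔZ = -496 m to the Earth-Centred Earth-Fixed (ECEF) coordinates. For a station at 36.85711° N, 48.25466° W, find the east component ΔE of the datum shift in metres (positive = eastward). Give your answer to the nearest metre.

At φ = 36.85711°, λ = -48.25466°: sin φ = 0.599821, cos φ = 0.800134, sin λ = -0.746112, cos λ = 0.665821.
ΔE = −sin λ·ΔX + cos λ·ΔY = −(-0.746112)·(-626) + (0.665821)·(175) = -350.55 m.

ΔE = -351 m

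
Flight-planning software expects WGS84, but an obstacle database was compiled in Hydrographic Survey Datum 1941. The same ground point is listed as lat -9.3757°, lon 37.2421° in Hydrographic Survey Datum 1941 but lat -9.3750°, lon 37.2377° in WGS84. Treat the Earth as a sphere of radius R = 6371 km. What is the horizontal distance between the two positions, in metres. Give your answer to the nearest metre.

Δφ = -9.3750° − -9.3757° = +0.0007°; Δλ = 37.2377° − 37.2421° = -0.0044°.
1° along a meridian = πR/180 = 111195 m.
ΔN = Δφ × 111195 = 77.8 m; ΔE = Δλ × 111195 × cos(-9.3757°) = -0.0044 × 111195 × 0.986641 = -482.7 m.
Distance = √(ΔE² + ΔN²) = √((-482.7)² + 77.8²) = 489.0 m.

489 m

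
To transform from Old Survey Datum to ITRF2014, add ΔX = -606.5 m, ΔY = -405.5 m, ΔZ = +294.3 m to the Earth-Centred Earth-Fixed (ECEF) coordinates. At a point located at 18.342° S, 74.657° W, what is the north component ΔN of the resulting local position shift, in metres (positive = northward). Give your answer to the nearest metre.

At φ = -18.342°, λ = -74.657°: sin φ = -0.314688, cos φ = 0.949195, sin λ = -0.964359, cos λ = 0.264597.
ΔN = −sin φ cos λ·ΔX − sin φ sin λ·ΔY + cos φ·ΔZ = −(-0.314688)(0.264597)(-606.5) − (-0.314688)(-0.964359)(-405.5) + (0.949195)(294.3) = 351.91 m.

ΔN = 352 m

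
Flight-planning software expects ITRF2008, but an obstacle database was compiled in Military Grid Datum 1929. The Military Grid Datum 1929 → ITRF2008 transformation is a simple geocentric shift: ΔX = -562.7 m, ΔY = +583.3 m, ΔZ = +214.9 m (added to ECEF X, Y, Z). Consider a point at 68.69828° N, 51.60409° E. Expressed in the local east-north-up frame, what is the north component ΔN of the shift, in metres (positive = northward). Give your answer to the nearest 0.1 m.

At φ = 68.69828°, λ = 51.60409°: sin φ = 0.931680, cos φ = 0.363279, sin λ = 0.783738, cos λ = 0.621092.
ΔN = −sin φ cos λ·ΔX − sin φ sin λ·ΔY + cos φ·ΔZ = −(0.931680)(0.621092)(-562.7) − (0.931680)(0.783738)(583.3) + (0.363279)(214.9) = -22.24 m.

ΔN = -22.2 m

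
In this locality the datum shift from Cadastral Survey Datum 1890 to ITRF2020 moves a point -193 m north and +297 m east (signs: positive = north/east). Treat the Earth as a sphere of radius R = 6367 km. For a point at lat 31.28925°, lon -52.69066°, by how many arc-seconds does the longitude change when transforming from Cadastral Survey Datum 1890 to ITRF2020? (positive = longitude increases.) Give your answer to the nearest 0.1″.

Δλ = 11.3″

At latitude 31.28925°, cos φ = 0.854556.
One radian of longitude at latitude φ spans R cos φ, so Δλ = ΔE / (R cos φ) = 297.0 / (6367000 × 0.854556) = 5.4586e-05 rad = 11.259″.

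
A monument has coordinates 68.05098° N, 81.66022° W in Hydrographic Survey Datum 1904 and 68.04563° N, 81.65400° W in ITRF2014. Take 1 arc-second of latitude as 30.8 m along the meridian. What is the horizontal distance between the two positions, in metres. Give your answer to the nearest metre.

Δφ = 68.04563° − 68.05098° = -0.00535°; Δλ = -81.65400° − -81.66022° = +0.00622°.
1° of latitude = 3600 × 30.80 = 110880 m.
ΔN = Δφ × 110880 = -593.2 m; ΔE = Δλ × 110880 × cos(68.05098°) = +0.00622 × 110880 × 0.373781 = 257.8 m.
Distance = √(ΔE² + ΔN²) = √(257.8² + (-593.2)²) = 646.8 m.

647 m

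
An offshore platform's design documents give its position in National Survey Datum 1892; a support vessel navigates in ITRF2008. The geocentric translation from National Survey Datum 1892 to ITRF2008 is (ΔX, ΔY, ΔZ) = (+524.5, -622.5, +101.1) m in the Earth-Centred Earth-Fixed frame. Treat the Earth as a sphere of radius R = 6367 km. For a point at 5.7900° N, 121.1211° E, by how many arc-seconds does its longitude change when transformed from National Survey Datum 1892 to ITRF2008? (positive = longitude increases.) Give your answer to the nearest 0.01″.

sin φ = 0.100883, cos φ = 0.994898, sin λ = 0.856077, cos λ = -0.516849.
East component: ΔE = −sin λ·ΔX + cos λ·ΔY = −(0.856077)(524.5) + (-0.516849)(-622.5) = -127.27 m.
1° of latitude spans πR/180 = 111125 m; at latitude φ, 1° of longitude spans that × cos φ = 110558.2 m, so Δλ = -127.27 / 110558.2 × 3600 = -4.144″.

Δλ = -4.14″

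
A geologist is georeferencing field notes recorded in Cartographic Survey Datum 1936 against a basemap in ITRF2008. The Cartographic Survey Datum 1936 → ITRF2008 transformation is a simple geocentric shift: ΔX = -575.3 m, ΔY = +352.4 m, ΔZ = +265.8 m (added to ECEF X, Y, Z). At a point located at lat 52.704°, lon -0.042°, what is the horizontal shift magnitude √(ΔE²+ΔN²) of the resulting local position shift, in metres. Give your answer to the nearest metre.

712 m

At φ = 52.704°, λ = -0.042°: sin φ = 0.795516, cos φ = 0.605933, sin λ = -0.000733, cos λ = 1.000000.
ΔE = −sin λ·ΔX + cos λ·ΔY = −(-0.000733)·(-575.3) + (1.000000)·(352.4) = 351.98 m.
ΔN = −sin φ cos λ·ΔX − sin φ sin λ·ΔY + cos φ·ΔZ = −(0.795516)(1.000000)(-575.3) − (0.795516)(-0.000733)(352.4) + (0.605933)(265.8) = 618.92 m.
Horizontal magnitude = √(ΔE² + ΔN²) = √(351.98² + 618.92²) = 712.01 m.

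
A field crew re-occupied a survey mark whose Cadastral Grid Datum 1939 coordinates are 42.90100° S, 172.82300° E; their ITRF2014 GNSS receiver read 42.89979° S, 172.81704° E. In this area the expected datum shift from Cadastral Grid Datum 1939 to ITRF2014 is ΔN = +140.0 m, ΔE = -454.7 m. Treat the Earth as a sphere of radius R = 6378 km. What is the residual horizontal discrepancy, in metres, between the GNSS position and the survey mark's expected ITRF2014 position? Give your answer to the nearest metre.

Observed coordinate differences: Δφ = +0.00121°, Δλ = -0.00596°.
Converting to metres (1° lat = 111317 m, cos φ = 0.732531): observed ΔN = 134.7 m, observed ΔE = -486.0 m.
Subtracting the expected shift leaves a residual of 134.7 − (140.0) = -5.3 m north and -486.0 − (-454.7) = -31.3 m east.
Residual distance = √((-5.3)² + (-31.3)²) = 31.7 m.

32 m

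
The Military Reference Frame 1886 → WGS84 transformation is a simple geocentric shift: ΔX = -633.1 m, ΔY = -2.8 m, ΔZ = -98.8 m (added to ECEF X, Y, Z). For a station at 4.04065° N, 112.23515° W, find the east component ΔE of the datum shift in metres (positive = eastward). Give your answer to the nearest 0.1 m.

At φ = 4.04065°, λ = -112.23515°: sin φ = 0.070464, cos φ = 0.997514, sin λ = -0.925639, cos λ = -0.378409.
ΔE = −sin λ·ΔX + cos λ·ΔY = −(-0.925639)·(-633.1) + (-0.378409)·(-2.8) = -584.96 m.

ΔE = -585.0 m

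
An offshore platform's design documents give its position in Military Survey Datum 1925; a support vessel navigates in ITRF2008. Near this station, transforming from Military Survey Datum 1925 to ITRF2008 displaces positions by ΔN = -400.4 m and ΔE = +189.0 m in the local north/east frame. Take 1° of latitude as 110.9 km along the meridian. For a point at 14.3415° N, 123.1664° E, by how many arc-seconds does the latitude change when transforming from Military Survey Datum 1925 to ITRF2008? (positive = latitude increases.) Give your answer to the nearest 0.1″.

Δφ = -13.0″

1° of latitude = 110.9 km, so Δφ = -400.4 / 110900 = -0.0036105° = -12.998″.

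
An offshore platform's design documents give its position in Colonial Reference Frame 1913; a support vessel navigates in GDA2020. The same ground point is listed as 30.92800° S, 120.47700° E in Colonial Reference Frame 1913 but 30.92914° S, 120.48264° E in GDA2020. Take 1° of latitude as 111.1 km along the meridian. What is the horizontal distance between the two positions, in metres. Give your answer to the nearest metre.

552 m

Δφ = -30.92914° − -30.92800° = -0.00114°; Δλ = 120.48264° − 120.47700° = +0.00564°.
ΔN = Δφ × 111100 = -126.7 m; ΔE = Δλ × 111100 × cos(-30.92800°) = +0.00564 × 111100 × 0.857814 = 537.5 m.
Distance = √(ΔE² + ΔN²) = √(537.5² + (-126.7)²) = 552.2 m.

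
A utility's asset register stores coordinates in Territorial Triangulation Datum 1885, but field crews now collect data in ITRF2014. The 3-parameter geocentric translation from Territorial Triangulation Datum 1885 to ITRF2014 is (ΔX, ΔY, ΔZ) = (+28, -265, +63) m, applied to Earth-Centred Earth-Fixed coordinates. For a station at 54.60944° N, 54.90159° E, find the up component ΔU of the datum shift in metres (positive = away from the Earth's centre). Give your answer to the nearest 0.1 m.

ΔU = -64.9 m

At φ = 54.60944°, λ = 54.90159°: sin φ = 0.815223, cos φ = 0.579147, sin λ = 0.818166, cos λ = 0.574983.
ΔU = cos φ cos λ·ΔX + cos φ sin λ·ΔY + sin φ·ΔZ = (0.579147)(0.574983)(28) + (0.579147)(0.818166)(-265) + (0.815223)(63) = -64.88 m.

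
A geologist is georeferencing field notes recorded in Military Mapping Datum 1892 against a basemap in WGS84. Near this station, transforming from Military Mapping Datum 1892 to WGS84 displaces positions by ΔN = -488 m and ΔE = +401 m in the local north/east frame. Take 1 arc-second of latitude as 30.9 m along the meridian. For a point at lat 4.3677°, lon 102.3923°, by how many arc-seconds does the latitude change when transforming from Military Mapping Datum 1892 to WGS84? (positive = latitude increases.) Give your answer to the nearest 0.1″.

Δφ = -15.8″

1″ of latitude = 30.90 m, so Δφ = -488.0 / 30.90 = -15.793″.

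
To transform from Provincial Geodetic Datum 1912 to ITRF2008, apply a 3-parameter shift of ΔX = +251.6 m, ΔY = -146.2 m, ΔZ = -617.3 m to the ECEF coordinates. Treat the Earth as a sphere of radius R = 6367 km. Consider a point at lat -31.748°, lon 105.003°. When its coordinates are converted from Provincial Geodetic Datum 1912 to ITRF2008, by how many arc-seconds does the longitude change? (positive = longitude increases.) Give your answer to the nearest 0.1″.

sin φ = -0.526184, cos φ = 0.850371, sin λ = 0.965912, cos λ = -0.258870.
East component: ΔE = −sin λ·ΔX + cos λ·ΔY = −(0.965912)(251.6) + (-0.258870)(-146.2) = -205.18 m.
1° of latitude spans πR/180 = 111125 m; at latitude φ, 1° of longitude spans that × cos φ = 94497.5 m, so Δλ = -205.18 / 94497.5 × 3600 = -7.816″.

Δλ = -7.8″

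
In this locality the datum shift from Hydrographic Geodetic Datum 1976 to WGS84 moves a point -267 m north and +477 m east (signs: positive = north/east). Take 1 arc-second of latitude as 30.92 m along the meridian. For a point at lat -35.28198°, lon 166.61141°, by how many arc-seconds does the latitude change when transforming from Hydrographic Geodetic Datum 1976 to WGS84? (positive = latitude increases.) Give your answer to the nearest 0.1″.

Δφ = -8.6″

1″ of latitude = 30.92 m, so Δφ = -267.0 / 30.92 = -8.635″.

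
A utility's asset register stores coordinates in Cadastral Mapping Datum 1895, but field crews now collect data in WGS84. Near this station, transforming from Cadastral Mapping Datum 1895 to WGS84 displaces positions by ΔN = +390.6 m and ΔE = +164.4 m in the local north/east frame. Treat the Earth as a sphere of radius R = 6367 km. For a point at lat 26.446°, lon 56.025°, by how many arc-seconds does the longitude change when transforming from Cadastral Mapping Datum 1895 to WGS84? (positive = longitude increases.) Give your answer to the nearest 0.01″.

At latitude 26.446°, cos φ = 0.895354.
One radian of longitude at latitude φ spans R cos φ, so Δλ = ΔE / (R cos φ) = 164.4 / (6367000 × 0.895354) = 2.8838e-05 rad = 5.948″.

Δλ = 5.95″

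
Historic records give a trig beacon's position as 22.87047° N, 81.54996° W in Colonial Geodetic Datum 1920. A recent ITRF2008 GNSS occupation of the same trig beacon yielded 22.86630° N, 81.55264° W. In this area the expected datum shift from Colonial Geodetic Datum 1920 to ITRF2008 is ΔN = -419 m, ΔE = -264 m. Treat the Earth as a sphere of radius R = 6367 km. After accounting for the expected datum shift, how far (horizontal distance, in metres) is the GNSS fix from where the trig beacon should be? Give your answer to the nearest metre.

46 m

Observed coordinate differences: Δφ = -0.00417°, Δλ = -0.00268°.
Converting to metres (1° lat = 111125 m, cos φ = 0.921386): observed ΔN = -463.4 m, observed ΔE = -274.4 m.
Subtracting the expected shift leaves a residual of -463.4 − (-419) = -44.4 m north and -274.4 − (-264) = -10.4 m east.
Residual distance = √((-44.4)² + (-10.4)²) = 45.6 m.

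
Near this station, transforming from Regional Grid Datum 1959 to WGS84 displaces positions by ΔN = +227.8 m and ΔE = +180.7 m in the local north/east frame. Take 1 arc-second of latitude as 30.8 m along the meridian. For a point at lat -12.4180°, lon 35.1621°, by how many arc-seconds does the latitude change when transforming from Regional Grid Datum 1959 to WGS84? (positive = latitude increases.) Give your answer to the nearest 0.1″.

1″ of latitude = 30.80 m, so Δφ = 227.8 / 30.80 = 7.396″.

Δφ = 7.4″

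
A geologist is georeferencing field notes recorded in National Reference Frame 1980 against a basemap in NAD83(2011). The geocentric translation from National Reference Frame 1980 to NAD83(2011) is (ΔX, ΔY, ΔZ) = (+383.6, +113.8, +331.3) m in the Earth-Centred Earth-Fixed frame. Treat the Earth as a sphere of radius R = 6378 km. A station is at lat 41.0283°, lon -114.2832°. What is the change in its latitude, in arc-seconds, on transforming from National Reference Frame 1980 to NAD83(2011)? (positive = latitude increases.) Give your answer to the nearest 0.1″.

sin φ = 0.656432, cos φ = 0.754385, sin λ = -0.911524, cos λ = -0.411247.
North component: ΔN = −sin φ cos λ·ΔX − sin φ sin λ·ΔY + cos φ·ΔZ = −(0.656432)(-0.411247)(383.6) − (0.656432)(-0.911524)(113.8) + (0.754385)(331.3) = 421.58 m.
1° of latitude spans πR/180 = 111317 m, so Δφ = 421.58 / 111317 × 3600 = 13.634″.

Δφ = 13.6″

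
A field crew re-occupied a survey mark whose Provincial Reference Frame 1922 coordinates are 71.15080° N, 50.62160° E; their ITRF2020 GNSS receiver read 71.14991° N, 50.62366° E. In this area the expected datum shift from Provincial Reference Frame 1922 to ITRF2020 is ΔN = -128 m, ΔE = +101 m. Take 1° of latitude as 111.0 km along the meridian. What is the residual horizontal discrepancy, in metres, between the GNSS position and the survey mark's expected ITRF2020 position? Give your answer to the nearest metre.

40 m

Observed coordinate differences: Δφ = -0.00089°, Δλ = +0.00206°.
Converting to metres (1° lat = 111000 m, cos φ = 0.323078): observed ΔN = -98.8 m, observed ΔE = 73.9 m.
Subtracting the expected shift leaves a residual of -98.8 − (-128) = 29.2 m north and 73.9 − (101) = -27.1 m east.
Residual distance = √(29.2² + (-27.1)²) = 39.9 m.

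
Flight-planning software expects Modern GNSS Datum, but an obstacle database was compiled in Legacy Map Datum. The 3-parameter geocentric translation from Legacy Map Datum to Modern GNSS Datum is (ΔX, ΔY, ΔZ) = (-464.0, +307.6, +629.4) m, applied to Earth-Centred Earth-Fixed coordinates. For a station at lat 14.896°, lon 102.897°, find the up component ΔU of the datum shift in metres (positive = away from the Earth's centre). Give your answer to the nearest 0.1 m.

ΔU = 551.6 m

At φ = 14.896°, λ = 102.897°: sin φ = 0.257065, cos φ = 0.966394, sin λ = 0.974773, cos λ = -0.223199.
ΔU = cos φ cos λ·ΔX + cos φ sin λ·ΔY + sin φ·ΔZ = (0.966394)(-0.223199)(-464.0) + (0.966394)(0.974773)(307.6) + (0.257065)(629.4) = 551.64 m.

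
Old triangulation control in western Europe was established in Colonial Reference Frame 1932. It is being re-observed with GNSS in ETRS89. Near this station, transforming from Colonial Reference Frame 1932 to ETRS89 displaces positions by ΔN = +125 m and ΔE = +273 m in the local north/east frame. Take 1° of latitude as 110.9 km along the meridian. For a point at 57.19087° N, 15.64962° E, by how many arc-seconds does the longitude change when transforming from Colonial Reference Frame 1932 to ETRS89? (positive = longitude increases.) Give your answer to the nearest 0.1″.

Δλ = 16.4″

At latitude 57.19087°, cos φ = 0.541842.
1° of longitude at this latitude = 110.9 × cos φ = 60.09 km, so Δλ = 273.0 / 60090.3 = 0.0045432° = 16.355″.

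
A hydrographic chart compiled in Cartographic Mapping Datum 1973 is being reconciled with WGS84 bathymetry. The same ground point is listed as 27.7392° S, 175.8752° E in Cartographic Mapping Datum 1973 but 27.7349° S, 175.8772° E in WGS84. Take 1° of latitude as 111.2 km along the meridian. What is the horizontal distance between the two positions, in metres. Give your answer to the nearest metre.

Δφ = -27.7349° − -27.7392° = +0.0043°; Δλ = 175.8772° − 175.8752° = +0.0020°.
ΔN = Δφ × 111200 = 478.2 m; ΔE = Δλ × 111200 × cos(-27.7392°) = +0.0020 × 111200 × 0.885075 = 196.8 m.
Distance = √(ΔE² + ΔN²) = √(196.8² + 478.2²) = 517.1 m.

517 m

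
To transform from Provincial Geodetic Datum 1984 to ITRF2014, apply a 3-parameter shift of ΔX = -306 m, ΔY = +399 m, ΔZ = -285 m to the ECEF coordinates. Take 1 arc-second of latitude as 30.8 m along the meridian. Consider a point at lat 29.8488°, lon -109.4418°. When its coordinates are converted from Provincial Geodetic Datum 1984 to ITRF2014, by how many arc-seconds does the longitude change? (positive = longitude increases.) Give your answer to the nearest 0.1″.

Δλ = -15.8″

sin φ = 0.497713, cos φ = 0.867342, sin λ = -0.942980, cos λ = -0.332849.
East component: ΔE = −sin λ·ΔX + cos λ·ΔY = −(-0.942980)(-306) + (-0.332849)(399) = -421.36 m.
1° of latitude spans 3600 × 30.80 = 110880 m; at latitude φ, 1° of longitude spans that × cos φ = 96170.9 m, so Δλ = -421.36 / 96170.9 × 3600 = -15.773″.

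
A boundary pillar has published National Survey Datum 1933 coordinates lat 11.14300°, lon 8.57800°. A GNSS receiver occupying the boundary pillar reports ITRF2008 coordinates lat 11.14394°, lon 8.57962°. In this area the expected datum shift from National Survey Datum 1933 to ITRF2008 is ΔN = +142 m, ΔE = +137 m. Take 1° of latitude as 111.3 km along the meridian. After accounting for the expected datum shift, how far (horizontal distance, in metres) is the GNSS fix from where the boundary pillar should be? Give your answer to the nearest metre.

55 m

Observed coordinate differences: Δφ = +0.00094°, Δλ = +0.00162°.
Converting to metres (1° lat = 111300 m, cos φ = 0.981148): observed ΔN = 104.6 m, observed ΔE = 176.9 m.
Subtracting the expected shift leaves a residual of 104.6 − (142) = -37.4 m north and 176.9 − (137) = 39.9 m east.
Residual distance = √((-37.4)² + 39.9²) = 54.7 m.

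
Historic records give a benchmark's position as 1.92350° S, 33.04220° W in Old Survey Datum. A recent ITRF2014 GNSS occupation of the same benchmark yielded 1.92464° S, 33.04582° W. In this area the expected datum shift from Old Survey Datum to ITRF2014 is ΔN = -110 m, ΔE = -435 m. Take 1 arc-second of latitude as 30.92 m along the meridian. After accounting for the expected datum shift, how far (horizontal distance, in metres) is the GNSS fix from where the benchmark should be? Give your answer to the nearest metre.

36 m

Observed coordinate differences: Δφ = -0.00114°, Δλ = -0.00362°.
Converting to metres (1° lat = 111312 m, cos φ = 0.999437): observed ΔN = -126.9 m, observed ΔE = -402.7 m.
Subtracting the expected shift leaves a residual of -126.9 − (-110) = -16.9 m north and -402.7 − (-435) = 32.3 m east.
Residual distance = √((-16.9)² + 32.3²) = 36.4 m.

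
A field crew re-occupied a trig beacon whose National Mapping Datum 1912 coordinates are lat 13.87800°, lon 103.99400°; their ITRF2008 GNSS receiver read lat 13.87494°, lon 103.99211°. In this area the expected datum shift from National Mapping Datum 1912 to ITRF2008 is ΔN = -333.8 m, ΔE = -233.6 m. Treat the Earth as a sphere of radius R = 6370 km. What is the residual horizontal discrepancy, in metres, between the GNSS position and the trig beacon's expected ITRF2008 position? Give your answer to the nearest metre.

Observed coordinate differences: Δφ = -0.00306°, Δλ = -0.00189°.
Converting to metres (1° lat = 111177 m, cos φ = 0.970809): observed ΔN = -340.2 m, observed ΔE = -204.0 m.
Subtracting the expected shift leaves a residual of -340.2 − (-333.8) = -6.4 m north and -204.0 − (-233.6) = 29.6 m east.
Residual distance = √((-6.4)² + 29.6²) = 30.3 m.

30 m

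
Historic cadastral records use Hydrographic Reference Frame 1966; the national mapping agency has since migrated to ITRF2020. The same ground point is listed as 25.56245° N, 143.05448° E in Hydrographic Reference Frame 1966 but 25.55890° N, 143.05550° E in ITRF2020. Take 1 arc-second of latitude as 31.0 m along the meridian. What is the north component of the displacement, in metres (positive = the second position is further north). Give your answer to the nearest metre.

Δφ = 25.55890° − 25.56245° = -0.00355°; Δλ = 143.05550° − 143.05448° = +0.00102°.
1° of latitude = 3600 × 31.00 = 111600 m.
ΔN = Δφ × 111600 = -396.2 m; ΔE = Δλ × 111600 × cos(25.56245°) = +0.00102 × 111600 × 0.902116 = 102.7 m.

ΔN = -396 m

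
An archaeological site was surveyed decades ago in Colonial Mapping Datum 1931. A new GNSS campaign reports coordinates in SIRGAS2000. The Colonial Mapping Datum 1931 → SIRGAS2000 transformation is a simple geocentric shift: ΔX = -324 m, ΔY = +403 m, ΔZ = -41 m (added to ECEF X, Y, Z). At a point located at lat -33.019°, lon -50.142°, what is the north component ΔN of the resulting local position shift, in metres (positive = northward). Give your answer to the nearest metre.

ΔN = -316 m

The local north axis is (−sin φ cos λ, −sin φ sin λ, cos φ), giving ΔN = -113.151 − 168.574 − 34.378 = -316.10 m.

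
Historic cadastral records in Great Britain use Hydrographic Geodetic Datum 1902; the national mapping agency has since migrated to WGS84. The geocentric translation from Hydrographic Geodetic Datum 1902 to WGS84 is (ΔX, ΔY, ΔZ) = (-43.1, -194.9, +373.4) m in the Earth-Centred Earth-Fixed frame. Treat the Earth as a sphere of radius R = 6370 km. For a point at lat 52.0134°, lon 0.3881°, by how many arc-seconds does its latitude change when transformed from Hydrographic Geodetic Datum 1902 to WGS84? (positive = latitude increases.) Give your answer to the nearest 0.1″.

Δφ = 8.6″

sin φ = 0.788155, cos φ = 0.615477, sin λ = 0.006774, cos λ = 0.999977.
North component: ΔN = −sin φ cos λ·ΔX − sin φ sin λ·ΔY + cos φ·ΔZ = −(0.788155)(0.999977)(-43.1) − (0.788155)(0.006774)(-194.9) + (0.615477)(373.4) = 264.83 m.
1° of latitude spans πR/180 = 111177 m, so Δφ = 264.83 / 111177 × 3600 = 8.575″.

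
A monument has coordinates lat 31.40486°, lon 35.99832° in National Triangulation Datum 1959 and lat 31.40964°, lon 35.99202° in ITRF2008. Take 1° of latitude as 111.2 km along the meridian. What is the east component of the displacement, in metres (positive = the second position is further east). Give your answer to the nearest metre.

Δφ = 31.40964° − 31.40486° = +0.00478°; Δλ = 35.99202° − 35.99832° = -0.00630°.
ΔN = Δφ × 111200 = 531.5 m; ΔE = Δλ × 111200 × cos(31.40486°) = -0.00630 × 111200 × 0.853507 = -597.9 m.

ΔE = -598 m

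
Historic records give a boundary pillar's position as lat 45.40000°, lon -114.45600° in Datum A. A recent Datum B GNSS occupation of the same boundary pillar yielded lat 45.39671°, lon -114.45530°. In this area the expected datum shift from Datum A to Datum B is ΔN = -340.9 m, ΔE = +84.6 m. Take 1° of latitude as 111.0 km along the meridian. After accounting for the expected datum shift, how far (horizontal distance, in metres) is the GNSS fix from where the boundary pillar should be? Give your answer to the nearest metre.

Observed coordinate differences: Δφ = -0.00329°, Δλ = +0.00070°.
Converting to metres (1° lat = 111000 m, cos φ = 0.702153): observed ΔN = -365.2 m, observed ΔE = 54.6 m.
Subtracting the expected shift leaves a residual of -365.2 − (-340.9) = -24.3 m north and 54.6 − (84.6) = -30.0 m east.
Residual distance = √((-24.3)² + (-30.0)²) = 38.6 m.

39 m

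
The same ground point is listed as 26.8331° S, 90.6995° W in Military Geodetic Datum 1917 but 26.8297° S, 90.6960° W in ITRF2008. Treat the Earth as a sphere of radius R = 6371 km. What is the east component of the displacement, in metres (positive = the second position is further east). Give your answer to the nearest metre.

ΔE = 347 m

Δφ = -26.8297° − -26.8331° = +0.0034°; Δλ = -90.6960° − -90.6995° = +0.0035°.
1° along a meridian = πR/180 = 111195 m.
ΔN = Δφ × 111195 = 378.1 m; ΔE = Δλ × 111195 × cos(-26.8331°) = +0.0035 × 111195 × 0.892325 = 347.3 m.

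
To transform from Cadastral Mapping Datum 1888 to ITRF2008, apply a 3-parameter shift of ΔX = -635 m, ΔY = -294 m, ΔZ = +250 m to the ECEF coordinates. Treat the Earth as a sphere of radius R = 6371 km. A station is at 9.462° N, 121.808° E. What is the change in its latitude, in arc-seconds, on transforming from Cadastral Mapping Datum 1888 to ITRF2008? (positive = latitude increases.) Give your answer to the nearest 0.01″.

sin φ = 0.164393, cos φ = 0.986395, sin λ = 0.849819, cos λ = -0.527074.
North component: ΔN = −sin φ cos λ·ΔX − sin φ sin λ·ΔY + cos φ·ΔZ = −(0.164393)(-0.527074)(-635) − (0.164393)(0.849819)(-294) + (0.986395)(250) = 232.65 m.
1° of latitude spans πR/180 = 111195 m, so Δφ = 232.65 / 111195 × 3600 = 7.532″.

Δφ = 7.53″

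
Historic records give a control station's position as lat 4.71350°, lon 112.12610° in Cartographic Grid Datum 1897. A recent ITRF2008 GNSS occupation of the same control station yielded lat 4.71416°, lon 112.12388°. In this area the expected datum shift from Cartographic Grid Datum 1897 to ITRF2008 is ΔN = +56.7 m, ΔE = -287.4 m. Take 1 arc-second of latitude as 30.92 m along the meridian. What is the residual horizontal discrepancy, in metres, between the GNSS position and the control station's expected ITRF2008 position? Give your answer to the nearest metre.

Observed coordinate differences: Δφ = +0.00066°, Δλ = -0.00222°.
Converting to metres (1° lat = 111312 m, cos φ = 0.996618): observed ΔN = 73.5 m, observed ΔE = -246.3 m.
Subtracting the expected shift leaves a residual of 73.5 − (56.7) = 16.8 m north and -246.3 − (-287.4) = 41.1 m east.
Residual distance = √(16.8² + 41.1²) = 44.4 m.

44 m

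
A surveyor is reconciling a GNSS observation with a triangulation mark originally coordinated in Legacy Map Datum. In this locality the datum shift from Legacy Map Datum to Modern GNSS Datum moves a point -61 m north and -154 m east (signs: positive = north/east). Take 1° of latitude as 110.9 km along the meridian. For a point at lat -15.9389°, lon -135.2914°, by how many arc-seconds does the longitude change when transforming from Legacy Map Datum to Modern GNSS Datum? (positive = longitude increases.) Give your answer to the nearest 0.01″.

At latitude -15.9389°, cos φ = 0.961555.
1° of longitude at this latitude = 110.9 × cos φ = 106.64 km, so Δλ = -154.0 / 106636.5 = -0.0014442° = -5.199″.

Δλ = -5.20″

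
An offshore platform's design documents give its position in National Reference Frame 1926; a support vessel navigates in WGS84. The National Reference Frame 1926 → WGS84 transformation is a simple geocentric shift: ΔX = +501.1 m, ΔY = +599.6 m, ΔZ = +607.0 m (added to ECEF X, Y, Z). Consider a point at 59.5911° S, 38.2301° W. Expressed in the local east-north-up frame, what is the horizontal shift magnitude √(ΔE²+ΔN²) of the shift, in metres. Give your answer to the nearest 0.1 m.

846.7 m

At φ = -59.5911°, λ = -38.2301°: sin φ = -0.862435, cos φ = 0.506168, sin λ = -0.618821, cos λ = 0.785532.
ΔE = −sin λ·ΔX + cos λ·ΔY = −(-0.618821)·(501.1) + (0.785532)·(599.6) = 781.10 m.
ΔN = −sin φ cos λ·ΔX − sin φ sin λ·ΔY + cos φ·ΔZ = −(-0.862435)(0.785532)(501.1) − (-0.862435)(-0.618821)(599.6) + (0.506168)(607.0) = 326.72 m.
Horizontal magnitude = √(ΔE² + ΔN²) = √(781.10² + 326.72²) = 846.67 m.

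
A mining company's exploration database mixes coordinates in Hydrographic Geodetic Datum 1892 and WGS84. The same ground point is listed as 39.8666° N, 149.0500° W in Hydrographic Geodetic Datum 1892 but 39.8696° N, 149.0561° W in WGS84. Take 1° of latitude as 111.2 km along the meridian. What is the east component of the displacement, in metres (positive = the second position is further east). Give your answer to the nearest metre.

ΔE = -521 m

Δφ = 39.8696° − 39.8666° = +0.0030°; Δλ = -149.0561° − -149.0500° = -0.0061°.
ΔN = Δφ × 111200 = 333.6 m; ΔE = Δλ × 111200 × cos(39.8666°) = -0.0061 × 111200 × 0.767539 = -520.6 m.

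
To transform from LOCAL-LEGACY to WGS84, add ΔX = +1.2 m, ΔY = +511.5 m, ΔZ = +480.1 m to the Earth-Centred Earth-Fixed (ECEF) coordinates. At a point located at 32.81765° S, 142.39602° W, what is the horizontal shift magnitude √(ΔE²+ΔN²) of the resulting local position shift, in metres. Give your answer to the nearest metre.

The local east axis at (φ, λ) is (−sin λ, cos λ, 0), so ΔE = −sin(-142.39602°)·1.2 + cos(-142.39602°)·511.5 = -404.50 m.
The local north axis is (−sin φ cos λ, −sin φ sin λ, cos φ), giving ΔN = -0.515 − 169.157 + 403.476 = 233.80 m.
Horizontal magnitude = √(ΔE² + ΔN²) = √((-404.50)² + 233.80²) = 467.21 m.

467 m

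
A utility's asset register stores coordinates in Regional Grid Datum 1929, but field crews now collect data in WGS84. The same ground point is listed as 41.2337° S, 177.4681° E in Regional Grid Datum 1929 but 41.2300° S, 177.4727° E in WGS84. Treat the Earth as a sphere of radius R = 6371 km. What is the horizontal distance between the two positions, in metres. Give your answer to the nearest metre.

563 m

Δφ = -41.2300° − -41.2337° = +0.0037°; Δλ = 177.4727° − 177.4681° = +0.0046°.
1° along a meridian = πR/180 = 111195 m.
ΔN = Δφ × 111195 = 411.4 m; ΔE = Δλ × 111195 × cos(-41.2337°) = +0.0046 × 111195 × 0.752027 = 384.7 m.
Distance = √(ΔE² + ΔN²) = √(384.7² + 411.4²) = 563.2 m.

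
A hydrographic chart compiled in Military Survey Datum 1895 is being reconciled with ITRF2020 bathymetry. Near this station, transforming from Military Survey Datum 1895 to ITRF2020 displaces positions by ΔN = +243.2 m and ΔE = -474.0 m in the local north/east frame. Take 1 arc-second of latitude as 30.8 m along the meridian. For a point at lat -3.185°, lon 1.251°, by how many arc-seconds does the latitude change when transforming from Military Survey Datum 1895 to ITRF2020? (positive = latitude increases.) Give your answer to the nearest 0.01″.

Δφ = 7.90″

1″ of latitude = 30.80 m, so Δφ = 243.2 / 30.80 = 7.896″.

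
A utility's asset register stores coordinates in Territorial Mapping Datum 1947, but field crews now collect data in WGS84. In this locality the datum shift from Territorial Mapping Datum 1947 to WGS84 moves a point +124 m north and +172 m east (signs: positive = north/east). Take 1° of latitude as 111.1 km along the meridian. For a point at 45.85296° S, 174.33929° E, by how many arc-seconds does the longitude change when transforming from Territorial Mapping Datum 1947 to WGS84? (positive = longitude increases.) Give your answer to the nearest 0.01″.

Δλ = 8.00″

At latitude -45.85296°, cos φ = 0.696502.
1° of longitude at this latitude = 111.1 × cos φ = 77.38 km, so Δλ = 172.0 / 77381.4 = 0.0022228° = 8.002″.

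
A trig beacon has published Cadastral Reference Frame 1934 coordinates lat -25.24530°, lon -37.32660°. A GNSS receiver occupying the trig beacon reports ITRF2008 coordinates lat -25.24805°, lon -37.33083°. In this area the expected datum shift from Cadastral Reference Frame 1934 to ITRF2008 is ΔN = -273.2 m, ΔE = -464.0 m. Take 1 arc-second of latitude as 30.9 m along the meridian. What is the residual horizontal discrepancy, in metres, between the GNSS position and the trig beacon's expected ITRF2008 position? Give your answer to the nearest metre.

50 m

Observed coordinate differences: Δφ = -0.00275°, Δλ = -0.00423°.
Converting to metres (1° lat = 111240 m, cos φ = 0.904490): observed ΔN = -305.9 m, observed ΔE = -425.6 m.
Subtracting the expected shift leaves a residual of -305.9 − (-273.2) = -32.7 m north and -425.6 − (-464.0) = 38.4 m east.
Residual distance = √((-32.7)² + 38.4²) = 50.4 m.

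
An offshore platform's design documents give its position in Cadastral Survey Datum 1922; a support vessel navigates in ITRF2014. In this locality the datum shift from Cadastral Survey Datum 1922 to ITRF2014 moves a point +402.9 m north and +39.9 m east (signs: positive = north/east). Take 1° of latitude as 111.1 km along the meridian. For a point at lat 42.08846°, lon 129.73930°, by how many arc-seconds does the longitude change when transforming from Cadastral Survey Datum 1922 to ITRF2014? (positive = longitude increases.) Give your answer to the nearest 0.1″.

Δλ = 1.7″

At latitude 42.08846°, cos φ = 0.742111.
1° of longitude at this latitude = 111.1 × cos φ = 82.45 km, so Δλ = 39.9 / 82448.5 = 0.0004839° = 1.742″.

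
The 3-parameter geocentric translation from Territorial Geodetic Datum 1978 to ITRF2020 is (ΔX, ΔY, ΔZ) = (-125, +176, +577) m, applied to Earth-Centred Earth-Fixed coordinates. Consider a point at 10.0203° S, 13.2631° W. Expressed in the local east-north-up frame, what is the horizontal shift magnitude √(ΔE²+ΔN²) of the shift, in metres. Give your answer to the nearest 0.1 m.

At φ = -10.0203°, λ = -13.2631°: sin φ = -0.173997, cos φ = 0.984746, sin λ = -0.229423, cos λ = 0.973327.
ΔE = −sin λ·ΔX + cos λ·ΔY = −(-0.229423)·(-125) + (0.973327)·(176) = 142.63 m.
ΔN = −sin φ cos λ·ΔX − sin φ sin λ·ΔY + cos φ·ΔZ = −(-0.173997)(0.973327)(-125) − (-0.173997)(-0.229423)(176) + (0.984746)(577) = 540.00 m.
Horizontal magnitude = √(ΔE² + ΔN²) = √(142.63² + 540.00²) = 558.52 m.

558.5 m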